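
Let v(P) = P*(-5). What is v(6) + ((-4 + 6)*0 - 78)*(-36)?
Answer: 2778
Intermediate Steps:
v(P) = -5*P
v(6) + ((-4 + 6)*0 - 78)*(-36) = -5*6 + ((-4 + 6)*0 - 78)*(-36) = -30 + (2*0 - 78)*(-36) = -30 + (0 - 78)*(-36) = -30 - 78*(-36) = -30 + 2808 = 2778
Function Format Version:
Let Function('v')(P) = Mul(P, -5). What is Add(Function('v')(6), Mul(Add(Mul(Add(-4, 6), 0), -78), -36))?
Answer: 2778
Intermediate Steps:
Function('v')(P) = Mul(-5, P)
Add(Function('v')(6), Mul(Add(Mul(Add(-4, 6), 0), -78), -36)) = Add(Mul(-5, 6), Mul(Add(Mul(Add(-4, 6), 0), -78), -36)) = Add(-30, Mul(Add(Mul(2, 0), -78), -36)) = Add(-30, Mul(Add(0, -78), -36)) = Add(-30, Mul(-78, -36)) = Add(-30, 2808) = 2778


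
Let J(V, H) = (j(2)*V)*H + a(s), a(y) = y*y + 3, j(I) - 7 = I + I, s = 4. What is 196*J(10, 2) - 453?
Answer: 46391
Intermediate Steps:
j(I) = 7 + 2*I (j(I) = 7 + (I + I) = 7 + 2*I)
a(y) = 3 + y² (a(y) = y² + 3 = 3 + y²)
J(V, H) = 19 + 11*H*V (J(V, H) = ((7 + 2*2)*V)*H + (3 + 4²) = ((7 + 4)*V)*H + (3 + 16) = (11*V)*H + 19 = 11*H*V + 19 = 19 + 11*H*V)
196*J(10, 2) - 453 = 196*(19 + 11*2*10) - 453 = 196*(19 + 220) - 453 = 196*239 - 453 = 46844 - 453 = 46391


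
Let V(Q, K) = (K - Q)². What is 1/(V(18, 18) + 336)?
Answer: 1/336 ≈ 0.0029762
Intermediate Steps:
1/(V(18, 18) + 336) = 1/((18 - 1*18)² + 336) = 1/((18 - 18)² + 336) = 1/(0² + 336) = 1/(0 + 336) = 1/336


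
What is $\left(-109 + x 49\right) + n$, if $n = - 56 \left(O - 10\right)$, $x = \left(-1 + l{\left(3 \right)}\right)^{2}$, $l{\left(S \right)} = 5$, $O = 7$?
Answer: $843$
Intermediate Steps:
$x = 16$ ($x = \left(-1 + 5\right)^{2} = 4^{2} = 16$)
$n = 168$ ($n = - 56 \left(7 - 10\right) = \left(-56\right) \left(-3\right) = 168$)
$\left(-109 + x 49\right) + n = \left(-109 + 16 \cdot 49\right) + 168 = \left(-109 + 784\right) + 168 = 675 + 168 = 843$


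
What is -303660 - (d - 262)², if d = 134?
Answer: -320044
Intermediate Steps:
-303660 - (d - 262)² = -303660 - (134 - 262)² = -303660 - 1*(-128)² = -303660 - 1*16384 = -303660 - 16384 = -320044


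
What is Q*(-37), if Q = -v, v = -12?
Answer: -444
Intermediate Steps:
Q = 12 (Q = -1*(-12) = 12)
Q*(-37) = 12*(-37) = -444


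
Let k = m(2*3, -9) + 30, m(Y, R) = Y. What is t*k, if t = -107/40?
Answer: -963/10 ≈ -96.300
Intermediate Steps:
t = -107/40 (t = -107*1/40 = -107/40 ≈ -2.6750)
k = 36 (k = 2*3 + 30 = 6 + 30 = 36)
t*k = -107/40*36 = -963/10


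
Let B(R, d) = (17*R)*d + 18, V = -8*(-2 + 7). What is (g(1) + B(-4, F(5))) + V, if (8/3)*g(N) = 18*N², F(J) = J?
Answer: -1421/4 ≈ -355.25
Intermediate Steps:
g(N) = 27*N²/4 (g(N) = 3*(18*N²)/8 = 27*N²/4)
V = -40 (V = -8*5 = -40)
B(R, d) = 18 + 17*R*d (B(R, d) = 17*R*d + 18 = 18 + 17*R*d)
(g(1) + B(-4, F(5))) + V = ((27/4)*1² + (18 + 17*(-4)*5)) - 40 = ((27/4)*1 + (18 - 340)) - 40 = (27/4 - 322) - 40 = -1261/4 - 40 = -1421/4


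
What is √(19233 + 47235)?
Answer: 2*√16617 ≈ 257.81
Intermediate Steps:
√(19233 + 47235) = √66468 = 2*√16617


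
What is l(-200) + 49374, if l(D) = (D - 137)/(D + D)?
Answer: 19749937/400 ≈ 49375.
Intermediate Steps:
l(D) = (-137 + D)/(2*D) (l(D) = (-137 + D)/((2*D)) = (-137 + D)*(1/(2*D)) = (-137 + D)/(2*D))
l(-200) + 49374 = (½)*(-137 - 200)/(-200) + 49374 = (½)*(-1/200)*(-337) + 49374 = 337/400 + 49374 = 19749937/400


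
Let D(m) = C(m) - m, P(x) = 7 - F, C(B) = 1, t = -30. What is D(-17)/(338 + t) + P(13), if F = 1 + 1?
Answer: 779/154 ≈ 5.0584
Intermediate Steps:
F = 2
P(x) = 5 (P(x) = 7 - 1*2 = 7 - 2 = 5)
D(m) = 1 - m
D(-17)/(338 + t) + P(13) = (1 - 1*(-17))/(338 - 30) + 5 = (1 + 17)/308 + 5 = 18*(1/308) + 5 = 9/154 + 5 = 779/154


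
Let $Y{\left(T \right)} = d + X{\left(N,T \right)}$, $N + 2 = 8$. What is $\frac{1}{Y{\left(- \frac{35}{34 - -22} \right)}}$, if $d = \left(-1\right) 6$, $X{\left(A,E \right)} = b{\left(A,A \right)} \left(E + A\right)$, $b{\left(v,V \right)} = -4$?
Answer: $- \frac{2}{55} \approx -0.036364$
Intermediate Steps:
$N = 6$ ($N = -2 + 8 = 6$)
$X{\left(A,E \right)} = - 4 A - 4 E$ ($X{\left(A,E \right)} = - 4 \left(E + A\right) = - 4 \left(A + E\right) = - 4 A - 4 E$)
$d = -6$
$Y{\left(T \right)} = -30 - 4 T$ ($Y{\left(T \right)} = -6 - \left(24 + 4 T\right) = -30 - 4 T$)
$\frac{1}{Y{\left(- \frac{35}{34 - -22} \right)}} = \frac{1}{-30 - 4 \left(- \frac{35}{34 - -22}\right)} = \frac{1}{-30 - 4 \left(- \frac{35}{34 + 22}\right)} = \frac{1}{-30 - 4 \left(- \frac{35}{56}\right)} = \frac{1}{-30 - 4 \left(\left(-35\right) \frac{1}{56}\right)} = \frac{1}{-30 - - \frac{5}{2}} = \frac{1}{-30 + \frac{5}{2}} = \frac{1}{- \frac{55}{2}} = - \frac{2}{55}$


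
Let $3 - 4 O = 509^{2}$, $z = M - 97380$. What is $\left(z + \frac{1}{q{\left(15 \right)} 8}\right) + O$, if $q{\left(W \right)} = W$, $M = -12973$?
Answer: $- \frac{21014699}{120} \approx -1.7512 \cdot 10^{5}$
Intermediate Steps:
$z = -110353$ ($z = -12973 - 97380 = -110353$)
$O = - \frac{129539}{2}$ ($O = \frac{3}{4} - \frac{509^{2}}{4} = \frac{3}{4} - \frac{259081}{4} = - \frac{129539}{2} \approx -64770.0$)
$\left(z + \frac{1}{q{\left(15 \right)} 8}\right) + O = \left(-110353 + \frac{1}{15 \cdot 8}\right) - \frac{129539}{2} = \left(-110353 + \frac{1}{120}\right) - \frac{129539}{2} = - \frac{13242359}{120} - \frac{129539}{2} = - \frac{21014699}{120}$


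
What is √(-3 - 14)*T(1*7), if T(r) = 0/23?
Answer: 0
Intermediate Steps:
T(r) = 0 (T(r) = 0*(1/23) = 0)
√(-3 - 14)*T(1*7) = √(-3 - 14)*0 = √(-17)*0 = (I*√17)*0 = 0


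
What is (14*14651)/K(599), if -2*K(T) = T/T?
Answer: -410228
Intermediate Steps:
K(T) = -1/2 (K(T) = -T/(2*T) = -1/2*1 = -1/2)
(14*14651)/K(599) = (14*14651)/(-1/2) = 205114*(-2) = -410228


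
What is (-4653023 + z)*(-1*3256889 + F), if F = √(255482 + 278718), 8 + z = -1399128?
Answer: 19711210073351 - 60521590*√5342 ≈ 1.9707e+13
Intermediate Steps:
z = -1399136 (z = -8 - 1399128 = -1399136)
F = 10*√5342 (F = √534200 = 10*√5342 ≈ 730.89)
(-4653023 + z)*(-1*3256889 + F) = (-4653023 - 1399136)*(-1*3256889 + 10*√5342) = -6052159*(-3256889 + 10*√5342) = 19711210073351 - 60521590*√5342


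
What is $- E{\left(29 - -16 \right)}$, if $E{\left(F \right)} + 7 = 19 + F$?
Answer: $-57$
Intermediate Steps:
$E{\left(F \right)} = 12 + F$ ($E{\left(F \right)} = -7 + \left(19 + F\right) = 12 + F$)
$- E{\left(29 - -16 \right)} = - (12 + \left(29 - -16\right)) = - (12 + \left(29 + 16\right)) = - (12 + 45) = \left(-1\right) 57 = -57$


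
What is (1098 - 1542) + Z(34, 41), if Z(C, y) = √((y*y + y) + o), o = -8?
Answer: -444 + √1714 ≈ -402.60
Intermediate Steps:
Z(C, y) = √(-8 + y + y²) (Z(C, y) = √((y*y + y) - 8) = √((y² + y) - 8) = √((y + y²) - 8) = √(-8 + y + y²))
(1098 - 1542) + Z(34, 41) = (1098 - 1542) + √(-8 + 41 + 41²) = -444 + √(-8 + 41 + 1681) = -444 + √1714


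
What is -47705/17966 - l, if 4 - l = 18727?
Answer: 336329713/17966 ≈ 18720.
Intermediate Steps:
l = -18723 (l = 4 - 1*18727 = 4 - 18727 = -18723)
-47705/17966 - l = -47705/17966 - 1*(-18723) = -47705*1/17966 + 18723 = -47705/17966 + 18723 = 336329713/17966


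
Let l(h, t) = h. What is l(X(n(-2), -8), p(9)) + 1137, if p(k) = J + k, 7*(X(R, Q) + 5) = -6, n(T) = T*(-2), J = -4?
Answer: 7918/7 ≈ 1131.1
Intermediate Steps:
n(T) = -2*T
X(R, Q) = -41/7 (X(R, Q) = -5 + (⅐)*(-6) = -5 - 6/7 = -41/7)
p(k) = -4 + k
l(X(n(-2), -8), p(9)) + 1137 = -41/7 + 1137 = 7918/7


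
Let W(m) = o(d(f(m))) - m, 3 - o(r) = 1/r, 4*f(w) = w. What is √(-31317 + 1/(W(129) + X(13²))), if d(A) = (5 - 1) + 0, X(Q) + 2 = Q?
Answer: I*√832060721/163 ≈ 176.97*I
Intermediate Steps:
X(Q) = -2 + Q
f(w) = w/4
d(A) = 4 (d(A) = 4 + 0 = 4)
o(r) = 3 - 1/r
W(m) = 11/4 - m (W(m) = (3 - 1/4) - m = (3 - 1*¼) - m = (3 - ¼) - m = 11/4 - m)
√(-31317 + 1/(W(129) + X(13²))) = √(-31317 + 1/((11/4 - 1*129) + (-2 + 13²))) = √(-31317 + 1/((11/4 - 129) + (-2 + 169))) = √(-31317 + 1/(-505/4 + 167)) = √(-31317 + 1/(163/4)) = √(-31317 + 4/163) = √(-5104667/163) = I*√832060721/163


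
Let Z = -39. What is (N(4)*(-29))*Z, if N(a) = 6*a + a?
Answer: 31668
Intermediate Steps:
N(a) = 7*a
(N(4)*(-29))*Z = ((7*4)*(-29))*(-39) = (28*(-29))*(-39) = -812*(-39) = 31668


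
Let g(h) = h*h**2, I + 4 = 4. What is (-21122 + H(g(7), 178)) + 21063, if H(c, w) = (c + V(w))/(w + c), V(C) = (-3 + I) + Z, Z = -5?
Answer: -30404/521 ≈ -58.357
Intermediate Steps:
I = 0 (I = -4 + 4 = 0)
g(h) = h**3
V(C) = -8 (V(C) = (-3 + 0) - 5 = -3 - 5 = -8)
H(c, w) = (-8 + c)/(c + w) (H(c, w) = (c - 8)/(w + c) = (-8 + c)/(c + w))
(-21122 + H(g(7), 178)) + 21063 = (-21122 + (-8 + 7**3)/(7**3 + 178)) + 21063 = (-21122 + (-8 + 343)/(343 + 178)) + 21063 = (-21122 + 335/521) + 21063 = -11004227/521 + 21063 = -30404/521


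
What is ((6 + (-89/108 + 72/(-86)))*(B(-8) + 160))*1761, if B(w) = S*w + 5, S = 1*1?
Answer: 1856911691/1548 ≈ 1.1996e+6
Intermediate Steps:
S = 1
B(w) = 5 + w (B(w) = 1*w + 5 = w + 5 = 5 + w)
((6 + (-89/108 + 72/(-86)))*(B(-8) + 160))*1761 = ((6 + (-89/108 + 72/(-86)))*((5 - 8) + 160))*1761 = ((6 + (-89*1/108 + 72*(-1/86)))*(-3 + 160))*1761 = ((6 + (-89/108 - 36/43))*157)*1761 = ((6 - 7715/4644)*157)*1761 = ((20149/4644)*157)*1761 = (3163393/4644)*1761 = 1856911691/1548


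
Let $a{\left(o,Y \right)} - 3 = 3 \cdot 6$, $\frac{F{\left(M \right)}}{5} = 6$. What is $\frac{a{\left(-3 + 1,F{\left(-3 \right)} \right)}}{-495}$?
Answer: $- \frac{7}{165} \approx -0.042424$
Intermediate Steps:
$F{\left(M \right)} = 30$ ($F{\left(M \right)} = 5 \cdot 6 = 30$)
$a{\left(o,Y \right)} = 21$ ($a{\left(o,Y \right)} = 3 + 3 \cdot 6 = 3 + 18 = 21$)
$\frac{a{\left(-3 + 1,F{\left(-3 \right)} \right)}}{-495} = \frac{21}{-495} = 21 \left(- \frac{1}{495}\right) = - \frac{7}{165}$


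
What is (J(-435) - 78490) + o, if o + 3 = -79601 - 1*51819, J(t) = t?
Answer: -210348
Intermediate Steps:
o = -131423 (o = -3 + (-79601 - 1*51819) = -3 + (-79601 - 51819) = -3 - 131420 = -131423)
(J(-435) - 78490) + o = (-435 - 78490) - 131423 = -78925 - 131423 = -210348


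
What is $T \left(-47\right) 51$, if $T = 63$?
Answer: $-151011$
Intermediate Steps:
$T \left(-47\right) 51 = 63 \left(-47\right) 51 = \left(-2961\right) 51 = -151011$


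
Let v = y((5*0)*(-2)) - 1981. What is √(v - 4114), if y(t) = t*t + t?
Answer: I*√6095 ≈ 78.07*I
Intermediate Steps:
y(t) = t + t² (y(t) = t² + t = t + t²)
v = -1981 (v = ((5*0)*(-2))*(1 + (5*0)*(-2)) - 1981 = (0*(-2))*(1 + 0*(-2)) - 1981 = 0*(1 + 0) - 1981 = 0*1 - 1981 = 0 - 1981 = -1981)
√(v - 4114) = √(-1981 - 4114) = √(-6095) = I*√6095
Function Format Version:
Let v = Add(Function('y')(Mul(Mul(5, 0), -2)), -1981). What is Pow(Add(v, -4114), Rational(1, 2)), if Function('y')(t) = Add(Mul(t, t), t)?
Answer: Mul(I, Pow(6095, Rational(1, 2))) ≈ Mul(78.070, I)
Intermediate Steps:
Function('y')(t) = Add(t, Pow(t, 2)) (Function('y')(t) = Add(Pow(t, 2), t) = Add(t, Pow(t, 2)))
v = -1981 (v = Add(Mul(Mul(Mul(5, 0), -2), Add(1, Mul(Mul(5, 0), -2))), -1981) = Add(Mul(Mul(0, -2), Add(1, Mul(0, -2))), -1981) = Add(Mul(0, Add(1, 0)), -1981) = Add(Mul(0, 1), -1981) = Add(0, -1981) = -1981)
Pow(Add(v, -4114), Rational(1, 2)) = Pow(Add(-1981, -4114), Rational(1, 2)) = Pow(-6095, Rational(1, 2)) = Mul(I, Pow(6095, Rational(1, 2)))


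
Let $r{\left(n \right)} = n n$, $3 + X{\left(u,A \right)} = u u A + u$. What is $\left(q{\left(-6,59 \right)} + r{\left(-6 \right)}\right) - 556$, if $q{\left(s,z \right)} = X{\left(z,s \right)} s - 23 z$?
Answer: $123103$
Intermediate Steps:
$X{\left(u,A \right)} = -3 + u + A u^{2}$ ($X{\left(u,A \right)} = -3 + \left(u u A + u\right) = -3 + \left(u^{2} A + u\right) = -3 + \left(A u^{2} + u\right) = -3 + \left(u + A u^{2}\right) = -3 + u + A u^{2}$)
$r{\left(n \right)} = n^{2}$
$q{\left(s,z \right)} = - 23 z + s \left(-3 + z + s z^{2}\right)$ ($q{\left(s,z \right)} = \left(-3 + z + s z^{2}\right) s - 23 z = s \left(-3 + z + s z^{2}\right) - 23 z = - 23 z + s \left(-3 + z + s z^{2}\right)$)
$\left(q{\left(-6,59 \right)} + r{\left(-6 \right)}\right) - 556 = \left(\left(\left(-23\right) 59 - 6 \left(-3 + 59 - 6 \cdot 59^{2}\right)\right) + \left(-6\right)^{2}\right) - 556 = \left(\left(-1357 - 6 \left(-3 + 59 - 20886\right)\right) + 36\right) - 556 = \left(\left(-1357 - -124980\right) + 36\right) - 556 = \left(\left(-1357 + 124980\right) + 36\right) - 556 = \left(123623 + 36\right) - 556 = 123659 - 556 = 123103$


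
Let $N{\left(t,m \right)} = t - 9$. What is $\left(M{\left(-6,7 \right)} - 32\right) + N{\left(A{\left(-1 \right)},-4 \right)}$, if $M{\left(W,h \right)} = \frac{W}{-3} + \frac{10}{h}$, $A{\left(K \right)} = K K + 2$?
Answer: $- \frac{242}{7} \approx -34.571$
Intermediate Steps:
$A{\left(K \right)} = 2 + K^{2}$ ($A{\left(K \right)} = K^{2} + 2 = 2 + K^{2}$)
$N{\left(t,m \right)} = -9 + t$ ($N{\left(t,m \right)} = t - 9 = -9 + t$)
$M{\left(W,h \right)} = \frac{10}{h} - \frac{W}{3}$ ($M{\left(W,h \right)} = W \left(- \frac{1}{3}\right) + \frac{10}{h} = - \frac{W}{3} + \frac{10}{h} = \frac{10}{h} - \frac{W}{3}$)
$\left(M{\left(-6,7 \right)} - 32\right) + N{\left(A{\left(-1 \right)},-4 \right)} = \left(\left(\frac{10}{7} - -2\right) - 32\right) - \left(7 - 1\right) = \left(\left(10 \cdot \frac{1}{7} + 2\right) - 32\right) + \left(-9 + \left(2 + 1\right)\right) = \left(\left(\frac{10}{7} + 2\right) - 32\right) + \left(-9 + 3\right) = \left(\frac{24}{7} - 32\right) - 6 = - \frac{200}{7} - 6 = - \frac{242}{7}$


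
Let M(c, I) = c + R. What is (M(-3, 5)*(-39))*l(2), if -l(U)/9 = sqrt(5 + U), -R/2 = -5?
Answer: 2457*sqrt(7) ≈ 6500.6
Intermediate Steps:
R = 10 (R = -2*(-5) = 10)
M(c, I) = 10 + c (M(c, I) = c + 10 = 10 + c)
l(U) = -9*sqrt(5 + U)
(M(-3, 5)*(-39))*l(2) = ((10 - 3)*(-39))*(-9*sqrt(5 + 2)) = (7*(-39))*(-9*sqrt(7)) = -(-2457)*sqrt(7) = 2457*sqrt(7)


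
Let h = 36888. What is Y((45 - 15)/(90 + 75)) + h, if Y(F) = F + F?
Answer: 405772/11 ≈ 36888.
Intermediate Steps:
Y(F) = 2*F
Y((45 - 15)/(90 + 75)) + h = 2*((45 - 15)/(90 + 75)) + 36888 = 2*(30/165) + 36888 = 2*(30*(1/165)) + 36888 = 2*(2/11) + 36888 = 4/11 + 36888 = 405772/11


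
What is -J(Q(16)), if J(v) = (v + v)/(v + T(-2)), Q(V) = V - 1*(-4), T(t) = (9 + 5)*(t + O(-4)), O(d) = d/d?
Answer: -20/3 ≈ -6.6667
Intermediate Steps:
O(d) = 1
T(t) = 14 + 14*t (T(t) = (9 + 5)*(t + 1) = 14*(1 + t) = 14 + 14*t)
Q(V) = 4 + V (Q(V) = V + 4 = 4 + V)
J(v) = 2*v/(-14 + v) (J(v) = (v + v)/(v + (14 + 14*(-2))) = (2*v)/(v + (14 - 28)) = (2*v)/(v - 14) = (2*v)/(-14 + v) = 2*v/(-14 + v))
-J(Q(16)) = -2*(4 + 16)/(-14 + (4 + 16)) = -2*20/(-14 + 20) = -2*20/6 = -1*20/3 = -20/3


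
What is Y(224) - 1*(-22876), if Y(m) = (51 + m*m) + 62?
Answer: 73165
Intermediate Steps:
Y(m) = 113 + m² (Y(m) = (51 + m²) + 62 = 113 + m²)
Y(224) - 1*(-22876) = (113 + 224²) - 1*(-22876) = (113 + 50176) + 22876 = 50289 + 22876 = 73165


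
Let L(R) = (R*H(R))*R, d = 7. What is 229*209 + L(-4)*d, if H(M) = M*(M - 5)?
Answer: 51893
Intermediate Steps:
H(M) = M*(-5 + M)
L(R) = R³*(-5 + R) (L(R) = (R*(R*(-5 + R)))*R = (R²*(-5 + R))*R = R³*(-5 + R))
229*209 + L(-4)*d = 229*209 + ((-4)³*(-5 - 4))*7 = 47861 - 64*(-9)*7 = 47861 + 576*7 = 47861 + 4032 = 51893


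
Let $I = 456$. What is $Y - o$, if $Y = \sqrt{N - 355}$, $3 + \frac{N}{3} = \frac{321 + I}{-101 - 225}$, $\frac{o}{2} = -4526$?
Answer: $9052 + \frac{i \sqrt{39444370}}{326} \approx 9052.0 + 19.265 i$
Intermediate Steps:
$o = -9052$ ($o = 2 \left(-4526\right) = -9052$)
$N = - \frac{5265}{326}$ ($N = -9 + 3 \frac{321 + 456}{-101 - 225} = -9 + 3 \frac{777}{-326} = -9 + 3 \cdot 777 \left(- \frac{1}{326}\right) = -9 + 3 \left(- \frac{777}{326}\right) = -9 - \frac{2331}{326} = - \frac{5265}{326} \approx -16.15$)
$Y = \frac{i \sqrt{39444370}}{326}$ ($Y = \sqrt{- \frac{5265}{326} - 355} = \sqrt{- \frac{120995}{326}} = \frac{i \sqrt{39444370}}{326} \approx 19.265 i$)
$Y - o = \frac{i \sqrt{39444370}}{326} - -9052 = \frac{i \sqrt{39444370}}{326} + 9052 = 9052 + \frac{i \sqrt{39444370}}{326}$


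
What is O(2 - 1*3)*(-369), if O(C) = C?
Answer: 369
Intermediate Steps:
O(2 - 1*3)*(-369) = (2 - 1*3)*(-369) = (2 - 3)*(-369) = -1*(-369) = 369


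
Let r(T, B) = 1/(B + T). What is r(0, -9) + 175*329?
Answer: 518174/9 ≈ 57575.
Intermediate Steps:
r(0, -9) + 175*329 = 1/(-9 + 0) + 175*329 = 1/(-9) + 57575 = -1/9 + 57575 = 518174/9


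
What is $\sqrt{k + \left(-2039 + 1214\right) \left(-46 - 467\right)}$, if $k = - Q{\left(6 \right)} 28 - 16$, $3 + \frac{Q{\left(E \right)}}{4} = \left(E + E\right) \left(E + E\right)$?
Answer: $\sqrt{407417} \approx 638.29$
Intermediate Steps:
$Q{\left(E \right)} = -12 + 16 E^{2}$ ($Q{\left(E \right)} = -12 + 4 \left(E + E\right) \left(E + E\right) = -12 + 4 \cdot 2 E 2 E = -12 + 4 \cdot 4 E^{2} = -12 + 16 E^{2}$)
$k = -15808$ ($k = - (-12 + 16 \cdot 6^{2}) 28 - 16 = - (-12 + 16 \cdot 36) 28 - 16 = - (-12 + 576) 28 - 16 = \left(-1\right) 564 \cdot 28 - 16 = \left(-564\right) 28 - 16 = -15792 - 16 = -15808$)
$\sqrt{k + \left(-2039 + 1214\right) \left(-46 - 467\right)} = \sqrt{-15808 + \left(-2039 + 1214\right) \left(-46 - 467\right)} = \sqrt{-15808 - -423225} = \sqrt{-15808 + 423225} = \sqrt{407417}$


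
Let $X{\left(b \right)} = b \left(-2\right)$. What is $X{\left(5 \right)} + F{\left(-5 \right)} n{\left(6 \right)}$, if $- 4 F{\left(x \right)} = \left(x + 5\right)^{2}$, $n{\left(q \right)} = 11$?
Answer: $-10$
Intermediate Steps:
$X{\left(b \right)} = - 2 b$
$F{\left(x \right)} = - \frac{\left(5 + x\right)^{2}}{4}$ ($F{\left(x \right)} = - \frac{\left(x + 5\right)^{2}}{4} = - \frac{\left(5 + x\right)^{2}}{4}$)
$X{\left(5 \right)} + F{\left(-5 \right)} n{\left(6 \right)} = \left(-2\right) 5 + - \frac{\left(5 - 5\right)^{2}}{4} \cdot 11 = -10 + - \frac{0^{2}}{4} \cdot 11 = -10 + \left(- \frac{1}{4}\right) 0 \cdot 11 = -10 + 0 \cdot 11 = -10 + 0 = -10$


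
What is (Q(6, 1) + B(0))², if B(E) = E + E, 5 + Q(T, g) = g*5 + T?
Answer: 36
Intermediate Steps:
Q(T, g) = -5 + T + 5*g (Q(T, g) = -5 + (g*5 + T) = -5 + (5*g + T) = -5 + (T + 5*g) = -5 + T + 5*g)
B(E) = 2*E
(Q(6, 1) + B(0))² = ((-5 + 6 + 5*1) + 2*0)² = ((-5 + 6 + 5) + 0)² = (6 + 0)² = 6² = 36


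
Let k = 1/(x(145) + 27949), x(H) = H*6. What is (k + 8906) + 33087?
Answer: 1210196268/28819 ≈ 41993.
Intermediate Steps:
x(H) = 6*H
k = 1/28819 (k = 1/(6*145 + 27949) = 1/(870 + 27949) = 1/28819 ≈ 3.4699e-5)
(k + 8906) + 33087 = (1/28819 + 8906) + 33087 = 256662015/28819 + 33087 = 1210196268/28819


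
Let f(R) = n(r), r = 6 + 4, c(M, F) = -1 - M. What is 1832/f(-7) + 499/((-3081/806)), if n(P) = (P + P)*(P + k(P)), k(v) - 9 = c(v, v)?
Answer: -564487/4740 ≈ -119.09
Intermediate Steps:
k(v) = 8 - v (k(v) = 9 + (-1 - v) = 8 - v)
r = 10
n(P) = 16*P (n(P) = (P + P)*(P + (8 - P)) = (2*P)*8 = 16*P)
f(R) = 160 (f(R) = 16*10 = 160)
1832/f(-7) + 499/((-3081/806)) = 1832/160 + 499/((-3081/806)) = 1832*(1/160) + 499/((-3081*1/806)) = 229/20 + 499/(-237/62) = 229/20 + 499*(-62/237) = 229/20 - 30938/237 = -564487/4740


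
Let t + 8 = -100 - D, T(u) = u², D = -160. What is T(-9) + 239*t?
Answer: 12509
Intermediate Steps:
t = 52 (t = -8 + (-100 - 1*(-160)) = -8 + (-100 + 160) = -8 + 60 = 52)
T(-9) + 239*t = (-9)² + 239*52 = 81 + 12428 = 12509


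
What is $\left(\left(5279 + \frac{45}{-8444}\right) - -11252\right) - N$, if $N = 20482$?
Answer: $- \frac{33362289}{8444} \approx -3951.0$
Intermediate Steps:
$\left(\left(5279 + \frac{45}{-8444}\right) - -11252\right) - N = \left(\left(5279 + \frac{45}{-8444}\right) - -11252\right) - 20482 = \left(\left(5279 + 45 \left(- \frac{1}{8444}\right)\right) + 11252\right) - 20482 = \left(\left(5279 - \frac{45}{8444}\right) + 11252\right) - 20482 = \left(\frac{44575831}{8444} + 11252\right) - 20482 = \frac{139587719}{8444} - 20482 = - \frac{33362289}{8444}$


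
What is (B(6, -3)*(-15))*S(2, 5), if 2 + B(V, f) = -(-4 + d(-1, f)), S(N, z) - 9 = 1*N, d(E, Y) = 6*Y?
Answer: -3300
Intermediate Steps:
S(N, z) = 9 + N (S(N, z) = 9 + 1*N = 9 + N)
B(V, f) = 2 - 6*f (B(V, f) = -2 - (-4 + 6*f) = -2 + (4 - 6*f) = 2 - 6*f)
(B(6, -3)*(-15))*S(2, 5) = ((2 - 6*(-3))*(-15))*(9 + 2) = ((2 + 18)*(-15))*11 = (20*(-15))*11 = -300*11 = -3300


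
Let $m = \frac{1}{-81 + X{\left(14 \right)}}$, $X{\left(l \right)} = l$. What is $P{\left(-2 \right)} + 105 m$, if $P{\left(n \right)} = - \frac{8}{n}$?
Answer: $\frac{163}{67} \approx 2.4328$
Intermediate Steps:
$m = - \frac{1}{67}$ ($m = \frac{1}{-81 + 14} = \frac{1}{-67} = - \frac{1}{67} \approx -0.014925$)
$P{\left(-2 \right)} + 105 m = - \frac{8}{-2} + 105 \left(- \frac{1}{67}\right) = \left(-8\right) \left(- \frac{1}{2}\right) - \frac{105}{67} = 4 - \frac{105}{67} = \frac{163}{67}$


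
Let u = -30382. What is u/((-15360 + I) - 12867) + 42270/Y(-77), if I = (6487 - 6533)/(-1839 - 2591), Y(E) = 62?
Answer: 661752588800/969103121 ≈ 682.85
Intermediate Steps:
I = 23/2215 (I = -46/(-4430) = -46*(-1/4430) = 23/2215 ≈ 0.010384)
u/((-15360 + I) - 12867) + 42270/Y(-77) = -30382/((-15360 + 23/2215) - 12867) + 42270/62 = -30382/(-34022377/2215 - 12867) + 42270*(1/62) = -30382/(-62522782/2215) + 21135/31 = -30382*(-2215/62522782) + 21135/31 = 33648065/31261391 + 21135/31 = 661752588800/969103121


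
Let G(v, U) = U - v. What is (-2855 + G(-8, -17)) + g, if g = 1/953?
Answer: -2729391/953 ≈ -2864.0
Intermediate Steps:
g = 1/953 ≈ 0.0010493
(-2855 + G(-8, -17)) + g = (-2855 + (-17 - 1*(-8))) + 1/953 = (-2855 + (-17 + 8)) + 1/953 = (-2855 - 9) + 1/953 = -2864 + 1/953 = -2729391/953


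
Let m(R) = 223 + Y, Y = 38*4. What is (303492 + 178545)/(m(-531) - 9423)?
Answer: -160679/3016 ≈ -53.276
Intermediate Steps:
Y = 152
m(R) = 375 (m(R) = 223 + 152 = 375)
(303492 + 178545)/(m(-531) - 9423) = (303492 + 178545)/(375 - 9423) = 482037/(-9048) = 482037*(-1/9048) = -160679/3016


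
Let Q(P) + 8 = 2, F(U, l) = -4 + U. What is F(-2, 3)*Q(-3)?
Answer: 36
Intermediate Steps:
Q(P) = -6 (Q(P) = -8 + 2 = -6)
F(-2, 3)*Q(-3) = (-4 - 2)*(-6) = -6*(-6) = 36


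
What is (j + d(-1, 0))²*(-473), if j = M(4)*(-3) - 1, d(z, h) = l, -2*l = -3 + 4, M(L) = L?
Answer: -344817/4 ≈ -86204.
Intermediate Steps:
l = -½ (l = -(-3 + 4)/2 = -½*1 = -½ ≈ -0.50000)
d(z, h) = -½
j = -13 (j = 4*(-3) - 1 = -12 - 1 = -13)
(j + d(-1, 0))²*(-473) = (-13 - ½)²*(-473) = (-27/2)²*(-473) = (729/4)*(-473) = -344817/4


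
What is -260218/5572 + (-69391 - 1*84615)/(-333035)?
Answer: -6128827157/132547930 ≈ -46.239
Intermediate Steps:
-260218/5572 + (-69391 - 1*84615)/(-333035) = -260218*1/5572 + (-69391 - 84615)*(-1/333035) = -18587/398 - 154006*(-1/333035) = -18587/398 + 154006/333035 = -6128827157/132547930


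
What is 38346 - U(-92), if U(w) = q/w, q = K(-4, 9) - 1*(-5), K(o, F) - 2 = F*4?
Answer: 3527875/92 ≈ 38346.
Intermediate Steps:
K(o, F) = 2 + 4*F (K(o, F) = 2 + F*4 = 2 + 4*F)
q = 43 (q = (2 + 4*9) - 1*(-5) = (2 + 36) + 5 = 38 + 5 = 43)
U(w) = 43/w
38346 - U(-92) = 38346 - 43/(-92) = 38346 - 43*(-1)/92 = 38346 - 1*(-43/92) = 38346 + 43/92 = 3527875/92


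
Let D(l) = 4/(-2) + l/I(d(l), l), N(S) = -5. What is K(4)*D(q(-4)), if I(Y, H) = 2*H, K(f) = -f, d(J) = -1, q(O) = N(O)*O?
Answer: 6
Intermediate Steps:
q(O) = -5*O
D(l) = -3/2 (D(l) = 4/(-2) + l/((2*l)) = 4*(-½) + l*(1/(2*l)) = -2 + ½ = -3/2)
K(4)*D(q(-4)) = -1*4*(-3/2) = -4*(-3/2) = 6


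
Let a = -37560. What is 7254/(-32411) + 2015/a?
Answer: -67553681/243471432 ≈ -0.27746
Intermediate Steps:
7254/(-32411) + 2015/a = 7254/(-32411) + 2015/(-37560) = 7254*(-1/32411) + 2015*(-1/37560) = -7254/32411 - 403/7512 = -67553681/243471432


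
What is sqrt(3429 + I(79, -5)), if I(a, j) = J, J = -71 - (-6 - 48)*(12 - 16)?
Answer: sqrt(3142) ≈ 56.054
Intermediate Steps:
J = -287 (J = -71 - (-54)*(-4) = -71 - 1*216 = -71 - 216 = -287)
I(a, j) = -287
sqrt(3429 + I(79, -5)) = sqrt(3429 - 287) = sqrt(3142)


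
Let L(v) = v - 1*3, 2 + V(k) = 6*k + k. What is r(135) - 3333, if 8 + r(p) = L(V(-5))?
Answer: -3381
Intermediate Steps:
V(k) = -2 + 7*k (V(k) = -2 + (6*k + k) = -2 + 7*k)
L(v) = -3 + v (L(v) = v - 3 = -3 + v)
r(p) = -48 (r(p) = -8 + (-3 + (-2 + 7*(-5))) = -8 + (-3 + (-2 - 35)) = -8 + (-3 - 37) = -8 - 40 = -48)
r(135) - 3333 = -48 - 3333 = -3381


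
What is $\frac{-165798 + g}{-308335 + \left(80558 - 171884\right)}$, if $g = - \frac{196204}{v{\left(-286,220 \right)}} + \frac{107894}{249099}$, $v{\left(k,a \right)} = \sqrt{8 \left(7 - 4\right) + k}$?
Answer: $\frac{41300008108}{99555155439} - \frac{98102 i \sqrt{262}}{52355591} \approx 0.41485 - 0.03033 i$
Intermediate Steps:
$v{\left(k,a \right)} = \sqrt{24 + k}$ ($v{\left(k,a \right)} = \sqrt{8 \cdot 3 + k} = \sqrt{24 + k}$)
$g = \frac{107894}{249099} + \frac{98102 i \sqrt{262}}{131}$ ($g = - \frac{196204}{\sqrt{24 - 286}} + \frac{107894}{249099} = - \frac{196204}{\sqrt{-262}} + 107894 \cdot \frac{1}{249099} = - \frac{196204}{i \sqrt{262}} + \frac{107894}{249099} = - 196204 \left(- \frac{i \sqrt{262}}{262}\right) + \frac{107894}{249099} = \frac{98102 i \sqrt{262}}{131} + \frac{107894}{249099} = \frac{107894}{249099} + \frac{98102 i \sqrt{262}}{131} \approx 0.43314 + 12122.0 i$)
$\frac{-165798 + g}{-308335 + \left(80558 - 171884\right)} = \frac{-165798 + \left(\frac{107894}{249099} + \frac{98102 i \sqrt{262}}{131}\right)}{-308335 + \left(80558 - 171884\right)} = \frac{- \frac{41300008108}{249099} + \frac{98102 i \sqrt{262}}{131}}{-308335 + \left(80558 - 171884\right)} = \frac{- \frac{41300008108}{249099} + \frac{98102 i \sqrt{262}}{131}}{-308335 - 91326} = \frac{- \frac{41300008108}{249099} + \frac{98102 i \sqrt{262}}{131}}{-399661} = \left(- \frac{41300008108}{249099} + \frac{98102 i \sqrt{262}}{131}\right) \left(- \frac{1}{399661}\right) = \frac{41300008108}{99555155439} - \frac{98102 i \sqrt{262}}{52355591}$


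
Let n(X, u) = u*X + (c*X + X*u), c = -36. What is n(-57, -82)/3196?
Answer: 2850/799 ≈ 3.5670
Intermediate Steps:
n(X, u) = -36*X + 2*X*u (n(X, u) = u*X + (-36*X + X*u) = X*u + (-36*X + X*u) = -36*X + 2*X*u)
n(-57, -82)/3196 = (2*(-57)*(-18 - 82))/3196 = (2*(-57)*(-100))*(1/3196) = 11400*(1/3196) = 2850/799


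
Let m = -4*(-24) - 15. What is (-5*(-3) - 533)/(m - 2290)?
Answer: 518/2209 ≈ 0.23450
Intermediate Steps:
m = 81 (m = 96 - 15 = 81)
(-5*(-3) - 533)/(m - 2290) = (-5*(-3) - 533)/(81 - 2290) = (15 - 533)/(-2209) = -518*(-1/2209) = 518/2209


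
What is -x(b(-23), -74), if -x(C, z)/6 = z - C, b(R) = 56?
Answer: -780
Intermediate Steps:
x(C, z) = -6*z + 6*C (x(C, z) = -6*(z - C) = -6*z + 6*C)
-x(b(-23), -74) = -(-6*(-74) + 6*56) = -(444 + 336) = -1*780 = -780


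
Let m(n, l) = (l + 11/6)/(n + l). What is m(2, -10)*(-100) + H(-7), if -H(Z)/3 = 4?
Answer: -1369/12 ≈ -114.08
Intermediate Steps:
H(Z) = -12 (H(Z) = -3*4 = -12)
m(n, l) = (11/6 + l)/(l + n) (m(n, l) = (l + 11*(1/6))/(l + n) = (l + 11/6)/(l + n) = (11/6 + l)/(l + n))
m(2, -10)*(-100) + H(-7) = ((11/6 - 10)/(-10 + 2))*(-100) - 12 = (-49/6/(-8))*(-100) - 12 = -1/8*(-49/6)*(-100) - 12 = (49/48)*(-100) - 12 = -1225/12 - 12 = -1369/12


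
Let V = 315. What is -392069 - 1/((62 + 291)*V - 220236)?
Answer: -42751595828/109041 ≈ -3.9207e+5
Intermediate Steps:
-392069 - 1/((62 + 291)*V - 220236) = -392069 - 1/((62 + 291)*315 - 220236) = -392069 - 1/(353*315 - 220236) = -392069 - 1/(111195 - 220236) = -392069 - 1/(-109041) = -392069 - 1*(-1/109041) = -392069 + 1/109041 = -42751595828/109041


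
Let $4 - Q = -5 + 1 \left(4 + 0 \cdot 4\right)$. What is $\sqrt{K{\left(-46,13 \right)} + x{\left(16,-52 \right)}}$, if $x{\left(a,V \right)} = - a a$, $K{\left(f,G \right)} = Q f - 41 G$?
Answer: $i \sqrt{1019} \approx 31.922 i$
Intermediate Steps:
$Q = 5$ ($Q = 4 - \left(-5 + 1 \left(4 + 0 \cdot 4\right)\right) = 4 - \left(-5 + 1 \left(4 + 0\right)\right) = 4 - \left(-5 + 1 \cdot 4\right) = 4 - \left(-5 + 4\right) = 4 - -1 = 4 + 1 = 5$)
$K{\left(f,G \right)} = - 41 G + 5 f$ ($K{\left(f,G \right)} = 5 f - 41 G = - 41 G + 5 f$)
$x{\left(a,V \right)} = - a^{2}$
$\sqrt{K{\left(-46,13 \right)} + x{\left(16,-52 \right)}} = \sqrt{\left(\left(-41\right) 13 + 5 \left(-46\right)\right) - 16^{2}} = \sqrt{\left(-533 - 230\right) - 256} = \sqrt{-763 - 256} = \sqrt{-1019} = i \sqrt{1019}$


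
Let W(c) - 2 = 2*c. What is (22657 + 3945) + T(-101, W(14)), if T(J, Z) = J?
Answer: 26501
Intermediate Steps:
W(c) = 2 + 2*c
(22657 + 3945) + T(-101, W(14)) = (22657 + 3945) - 101 = 26602 - 101 = 26501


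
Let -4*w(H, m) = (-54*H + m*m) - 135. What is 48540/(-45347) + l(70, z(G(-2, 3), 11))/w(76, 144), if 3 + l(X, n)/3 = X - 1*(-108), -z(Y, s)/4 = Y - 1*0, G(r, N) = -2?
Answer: -298664360/249363153 ≈ -1.1977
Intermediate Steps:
w(H, m) = 135/4 - m²/4 + 27*H/2 (w(H, m) = -((-54*H + m*m) - 135)/4 = -((-54*H + m²) - 135)/4 = -((m² - 54*H) - 135)/4 = -(-135 + m² - 54*H)/4 = 135/4 - m²/4 + 27*H/2)
z(Y, s) = -4*Y (z(Y, s) = -4*(Y - 1*0) = -4*(Y + 0) = -4*Y)
l(X, n) = 315 + 3*X (l(X, n) = -9 + 3*(X - 1*(-108)) = -9 + 3*(X + 108) = -9 + 3*(108 + X) = -9 + (324 + 3*X) = 315 + 3*X)
48540/(-45347) + l(70, z(G(-2, 3), 11))/w(76, 144) = 48540/(-45347) + (315 + 3*70)/(135/4 - ¼*144² + (27/2)*76) = 48540*(-1/45347) + (315 + 210)/(135/4 - ¼*20736 + 1026) = -48540/45347 + 525/(135/4 - 5184 + 1026) = -48540/45347 + 525/(-16497/4) = -48540/45347 + 525*(-4/16497) = -48540/45347 - 700/5499 = -298664360/249363153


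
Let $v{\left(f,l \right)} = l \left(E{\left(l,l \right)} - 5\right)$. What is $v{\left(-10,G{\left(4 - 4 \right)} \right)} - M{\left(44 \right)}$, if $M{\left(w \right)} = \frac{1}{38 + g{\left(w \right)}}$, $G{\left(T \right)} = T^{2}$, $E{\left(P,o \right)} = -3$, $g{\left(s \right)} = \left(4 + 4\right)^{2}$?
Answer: $- \frac{1}{102} \approx -0.0098039$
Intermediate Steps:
$g{\left(s \right)} = 64$ ($g{\left(s \right)} = 8^{2} = 64$)
$M{\left(w \right)} = \frac{1}{102}$ ($M{\left(w \right)} = \frac{1}{38 + 64} = \frac{1}{102}$)
$v{\left(f,l \right)} = - 8 l$ ($v{\left(f,l \right)} = l \left(-3 - 5\right) = l \left(-8\right) = - 8 l$)
$v{\left(-10,G{\left(4 - 4 \right)} \right)} - M{\left(44 \right)} = - 8 \left(4 - 4\right)^{2} - \frac{1}{102} = - 8 \cdot 0^{2} - \frac{1}{102} = \left(-8\right) 0 - \frac{1}{102} = 0 - \frac{1}{102} = - \frac{1}{102}$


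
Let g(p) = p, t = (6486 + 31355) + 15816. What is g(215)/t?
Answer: 215/53657 ≈ 0.0040069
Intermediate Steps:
t = 53657 (t = 37841 + 15816 = 53657)
g(215)/t = 215/53657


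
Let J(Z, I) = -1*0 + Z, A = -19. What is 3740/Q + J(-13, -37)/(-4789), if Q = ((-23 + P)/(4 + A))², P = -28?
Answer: 26339721/81413 ≈ 323.53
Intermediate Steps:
J(Z, I) = Z (J(Z, I) = 0 + Z = Z)
Q = 289/25 (Q = ((-23 - 28)/(4 - 19))² = (-51/(-15))² = (-51*(-1/15))² = (17/5)² = 289/25 ≈ 11.560)
3740/Q + J(-13, -37)/(-4789) = 3740/(289/25) - 13/(-4789) = 3740*(25/289) - 13*(-1/4789) = 5500/17 + 13/4789 = 26339721/81413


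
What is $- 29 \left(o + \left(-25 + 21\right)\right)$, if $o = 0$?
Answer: $116$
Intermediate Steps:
$- 29 \left(o + \left(-25 + 21\right)\right) = - 29 \left(0 + \left(-25 + 21\right)\right) = - 29 \left(0 - 4\right) = \left(-29\right) \left(-4\right) = 116$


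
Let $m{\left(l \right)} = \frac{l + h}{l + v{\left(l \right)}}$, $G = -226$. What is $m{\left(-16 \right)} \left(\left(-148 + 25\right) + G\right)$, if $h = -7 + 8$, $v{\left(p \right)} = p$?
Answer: $- \frac{5235}{32} \approx -163.59$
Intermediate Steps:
$h = 1$
$m{\left(l \right)} = \frac{1 + l}{2 l}$ ($m{\left(l \right)} = \frac{l + 1}{l + l} = \frac{1 + l}{2 l}$)
$m{\left(-16 \right)} \left(\left(-148 + 25\right) + G\right) = \frac{1 - 16}{2 \left(-16\right)} \left(\left(-148 + 25\right) - 226\right) = \frac{1}{2} \left(- \frac{1}{16}\right) \left(-15\right) \left(-123 - 226\right) = \frac{15}{32} \left(-349\right) = - \frac{5235}{32}$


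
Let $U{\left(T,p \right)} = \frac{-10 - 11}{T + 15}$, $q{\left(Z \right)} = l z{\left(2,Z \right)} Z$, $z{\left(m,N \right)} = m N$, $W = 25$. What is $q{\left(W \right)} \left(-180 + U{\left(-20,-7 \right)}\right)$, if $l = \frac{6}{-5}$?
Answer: $263700$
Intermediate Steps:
$z{\left(m,N \right)} = N m$
$l = - \frac{6}{5}$ ($l = 6 \left(- \frac{1}{5}\right) = - \frac{6}{5} \approx -1.2$)
$q{\left(Z \right)} = - \frac{12 Z^{2}}{5}$ ($q{\left(Z \right)} = - \frac{6 Z 2}{5} Z = - \frac{6 \cdot 2 Z}{5} Z = - \frac{12 Z}{5} Z = - \frac{12 Z^{2}}{5}$)
$U{\left(T,p \right)} = - \frac{21}{15 + T}$
$q{\left(W \right)} \left(-180 + U{\left(-20,-7 \right)}\right) = - \frac{12 \cdot 25^{2}}{5} \left(-180 - \frac{21}{15 - 20}\right) = \left(- \frac{12}{5}\right) 625 \left(-180 - \frac{21}{-5}\right) = - 1500 \left(-180 - - \frac{21}{5}\right) = - 1500 \left(-180 + \frac{21}{5}\right) = \left(-1500\right) \left(- \frac{879}{5}\right) = 263700$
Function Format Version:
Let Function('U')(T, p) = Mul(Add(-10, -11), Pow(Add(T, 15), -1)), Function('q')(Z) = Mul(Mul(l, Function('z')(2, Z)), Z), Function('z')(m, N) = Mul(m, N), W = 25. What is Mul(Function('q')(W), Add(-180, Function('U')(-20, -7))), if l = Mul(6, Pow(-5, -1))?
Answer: 263700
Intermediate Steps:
Function('z')(m, N) = Mul(N, m)
l = Rational(-6, 5) (l = Mul(6, Rational(-1, 5)) = Rational(-6, 5) ≈ -1.2000)
Function('q')(Z) = Mul(Rational(-12, 5), Pow(Z, 2)) (Function('q')(Z) = Mul(Mul(Rational(-6, 5), Mul(Z, 2)), Z) = Mul(Mul(Rational(-6, 5), Mul(2, Z)), Z) = Mul(Mul(Rational(-12, 5), Z), Z) = Mul(Rational(-12, 5), Pow(Z, 2)))
Function('U')(T, p) = Mul(-21, Pow(Add(15, T), -1))
Mul(Function('q')(W), Add(-180, Function('U')(-20, -7))) = Mul(Mul(Rational(-12, 5), Pow(25, 2)), Add(-180, Mul(-21, Pow(Add(15, -20), -1)))) = Mul(Mul(Rational(-12, 5), 625), Add(-180, Mul(-21, Pow(-5, -1)))) = Mul(-1500, Add(-180, Mul(-21, Rational(-1, 5)))) = Mul(-1500, Add(-180, Rational(21, 5))) = Mul(-1500, Rational(-879, 5)) = 263700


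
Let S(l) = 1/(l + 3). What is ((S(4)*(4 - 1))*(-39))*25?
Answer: -2925/7 ≈ -417.86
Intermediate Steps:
S(l) = 1/(3 + l)
((S(4)*(4 - 1))*(-39))*25 = (((4 - 1)/(3 + 4))*(-39))*25 = ((3/7)*(-39))*25 = -117/7*25 = -2925/7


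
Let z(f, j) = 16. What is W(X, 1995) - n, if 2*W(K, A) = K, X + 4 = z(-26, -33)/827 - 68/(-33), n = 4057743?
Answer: -110739890413/27291 ≈ -4.0577e+6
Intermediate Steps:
X = -52400/27291 (X = -4 + (16/827 - 68/(-33)) = -4 + (16*(1/827) - 68*(-1/33)) = -4 + (16/827 + 68/33) = -4 + 56764/27291 = -52400/27291 ≈ -1.9200)
W(K, A) = K/2
W(X, 1995) - n = (½)*(-52400/27291) - 1*4057743 = -26200/27291 - 4057743 = -110739890413/27291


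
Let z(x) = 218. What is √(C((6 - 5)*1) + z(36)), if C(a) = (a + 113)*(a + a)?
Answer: √446 ≈ 21.119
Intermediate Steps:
C(a) = 2*a*(113 + a) (C(a) = (113 + a)*(2*a) = 2*a*(113 + a))
√(C((6 - 5)*1) + z(36)) = √(2*((6 - 5)*1)*(113 + (6 - 5)*1) + 218) = √(2*(1*1)*(113 + 1*1) + 218) = √(2*1*(113 + 1) + 218) = √(2*1*114 + 218) = √(228 + 218) = √446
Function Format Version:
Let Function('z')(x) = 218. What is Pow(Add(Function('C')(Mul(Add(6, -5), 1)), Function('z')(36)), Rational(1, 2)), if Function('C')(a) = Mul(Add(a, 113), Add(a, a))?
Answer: Pow(446, Rational(1, 2)) ≈ 21.119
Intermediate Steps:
Function('C')(a) = Mul(2, a, Add(113, a)) (Function('C')(a) = Mul(Add(113, a), Mul(2, a)) = Mul(2, a, Add(113, a)))
Pow(Add(Function('C')(Mul(Add(6, -5), 1)), Function('z')(36)), Rational(1, 2)) = Pow(Add(Mul(2, Mul(Add(6, -5), 1), Add(113, Mul(Add(6, -5), 1))), 218), Rational(1, 2)) = Pow(Add(Mul(2, Mul(1, 1), Add(113, Mul(1, 1))), 218), Rational(1, 2)) = Pow(Add(Mul(2, 1, Add(113, 1)), 218), Rational(1, 2)) = Pow(Add(Mul(2, 1, 114), 218), Rational(1, 2)) = Pow(Add(228, 218), Rational(1, 2)) = Pow(446, Rational(1, 2))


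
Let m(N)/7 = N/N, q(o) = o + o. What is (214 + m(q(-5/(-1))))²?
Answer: 48841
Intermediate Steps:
q(o) = 2*o
m(N) = 7 (m(N) = 7*(N/N) = 7*1 = 7)
(214 + m(q(-5/(-1))))² = (214 + 7)² = 221² = 48841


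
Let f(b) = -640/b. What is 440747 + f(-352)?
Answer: 4848237/11 ≈ 4.4075e+5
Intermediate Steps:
440747 + f(-352) = 440747 - 640/(-352) = 440747 - 640*(-1/352) = 440747 + 20/11 = 4848237/11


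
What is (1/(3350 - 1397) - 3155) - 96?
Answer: -6349202/1953 ≈ -3251.0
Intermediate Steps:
(1/(3350 - 1397) - 3155) - 96 = (1/1953 - 3155) - 96 = -6161714/1953 - 96 = -6349202/1953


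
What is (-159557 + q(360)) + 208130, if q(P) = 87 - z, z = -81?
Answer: 48741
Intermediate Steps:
q(P) = 168 (q(P) = 87 - 1*(-81) = 87 + 81 = 168)
(-159557 + q(360)) + 208130 = (-159557 + 168) + 208130 = -159389 + 208130 = 48741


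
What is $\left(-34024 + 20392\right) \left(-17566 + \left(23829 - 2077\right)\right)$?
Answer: $-57063552$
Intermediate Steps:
$\left(-34024 + 20392\right) \left(-17566 + \left(23829 - 2077\right)\right) = - 13632 \left(-17566 + 21752\right) = \left(-13632\right) 4186 = -57063552$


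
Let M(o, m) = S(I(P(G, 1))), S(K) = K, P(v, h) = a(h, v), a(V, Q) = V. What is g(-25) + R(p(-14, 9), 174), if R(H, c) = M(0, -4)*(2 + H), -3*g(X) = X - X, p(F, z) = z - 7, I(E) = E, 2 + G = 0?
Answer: 4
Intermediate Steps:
G = -2 (G = -2 + 0 = -2)
P(v, h) = h
p(F, z) = -7 + z
g(X) = 0 (g(X) = -(X - X)/3 = -⅓*0 = 0)
M(o, m) = 1
R(H, c) = 2 + H (R(H, c) = 1*(2 + H) = 2 + H)
g(-25) + R(p(-14, 9), 174) = 0 + (2 + (-7 + 9)) = 0 + (2 + 2) = 0 + 4 = 4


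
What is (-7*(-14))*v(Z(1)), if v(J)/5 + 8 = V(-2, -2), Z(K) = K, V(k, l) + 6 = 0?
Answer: -6860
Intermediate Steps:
V(k, l) = -6 (V(k, l) = -6 + 0 = -6)
v(J) = -70 (v(J) = -40 + 5*(-6) = -40 - 30 = -70)
(-7*(-14))*v(Z(1)) = -7*(-14)*(-70) = 98*(-70) = -6860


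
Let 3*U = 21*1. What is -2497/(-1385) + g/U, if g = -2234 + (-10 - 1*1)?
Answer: -3091846/9695 ≈ -318.91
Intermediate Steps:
g = -2245 (g = -2234 + (-10 - 1) = -2234 - 11 = -2245)
U = 7 (U = (21*1)/3 = (⅓)*21 = 7)
-2497/(-1385) + g/U = -2497/(-1385) - 2245/7 = -2497*(-1/1385) - 2245*⅐ = 2497/1385 - 2245/7 = -3091846/9695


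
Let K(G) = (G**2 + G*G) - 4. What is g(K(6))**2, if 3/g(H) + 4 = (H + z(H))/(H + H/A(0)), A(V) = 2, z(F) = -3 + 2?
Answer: 93636/116281 ≈ 0.80526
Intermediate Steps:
z(F) = -1
K(G) = -4 + 2*G**2 (K(G) = (G**2 + G**2) - 4 = 2*G**2 - 4 = -4 + 2*G**2)
g(H) = 3/(-4 + 2*(-1 + H)/(3*H)) (g(H) = 3/(-4 + (H - 1)/(H + H/2)) = 3/(-4 + (-1 + H)/(H + H*(1/2))) = 3/(-4 + (-1 + H)/(H + H/2)) = 3/(-4 + (-1 + H)/((3*H/2))) = 3/(-4 + (-1 + H)*(2/(3*H))) = 3/(-4 + 2*(-1 + H)/(3*H)))
g(K(6))**2 = (-9*(-4 + 2*6**2)/(2 + 10*(-4 + 2*6**2)))**2 = (-9*(-4 + 2*36)/(2 + 10*(-4 + 2*36)))**2 = (-9*(-4 + 72)/(2 + 10*(-4 + 72)))**2 = (-9*68/(2 + 10*68))**2 = (-9*68/(2 + 680))**2 = (-9*68/682)**2 = (-9*68*1/682)**2 = (-306/341)**2 = 93636/116281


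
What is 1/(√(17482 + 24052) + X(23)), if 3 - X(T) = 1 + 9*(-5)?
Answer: -47/39325 + √41534/39325 ≈ 0.0039873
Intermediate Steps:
X(T) = 47 (X(T) = 3 - (1 + 9*(-5)) = 3 - (1 - 45) = 3 - 1*(-44) = 3 + 44 = 47)
1/(√(17482 + 24052) + X(23)) = 1/(√(17482 + 24052) + 47) = 1/(√41534 + 47) = 1/(47 + √41534)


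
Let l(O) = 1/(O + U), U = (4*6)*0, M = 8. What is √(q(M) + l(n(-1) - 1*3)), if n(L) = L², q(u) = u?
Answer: √30/2 ≈ 2.7386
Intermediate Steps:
U = 0 (U = 24*0 = 0)
l(O) = 1/O (l(O) = 1/(O + 0) = 1/O)
√(q(M) + l(n(-1) - 1*3)) = √(8 + 1/((-1)² - 1*3)) = √(8 + 1/(1 - 3)) = √(8 + 1/(-2)) = √(8 - ½) = √(15/2) = √30/2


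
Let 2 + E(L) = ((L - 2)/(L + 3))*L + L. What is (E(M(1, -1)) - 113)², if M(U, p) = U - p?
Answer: 12769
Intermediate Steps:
E(L) = -2 + L + L*(-2 + L)/(3 + L) (E(L) = -2 + (((L - 2)/(L + 3))*L + L) = -2 + (((-2 + L)/(3 + L))*L + L) = -2 + (L*(-2 + L)/(3 + L) + L) = -2 + (L + L*(-2 + L)/(3 + L)) = -2 + L + L*(-2 + L)/(3 + L))
(E(M(1, -1)) - 113)² = ((-6 - (1 - 1*(-1)) + 2*(1 - 1*(-1))²)/(3 + (1 - 1*(-1))) - 113)² = ((-6 - (1 + 1) + 2*(1 + 1)²)/(3 + (1 + 1)) - 113)² = ((-6 - 1*2 + 2*2²)/(3 + 2) - 113)² = ((-6 - 2 + 2*4)/5 - 113)² = ((-6 - 2 + 8)/5 - 113)² = ((⅕)*0 - 113)² = (0 - 113)² = (-113)² = 12769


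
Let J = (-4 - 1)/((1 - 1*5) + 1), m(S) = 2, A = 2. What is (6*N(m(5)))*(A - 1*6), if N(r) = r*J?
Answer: -80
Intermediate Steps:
J = 5/3 (J = -5/((1 - 5) + 1) = -5/(-4 + 1) = -5/(-3) = -5*(-⅓) = 5/3 ≈ 1.6667)
N(r) = 5*r/3 (N(r) = r*(5/3) = 5*r/3)
(6*N(m(5)))*(A - 1*6) = (6*((5/3)*2))*(2 - 1*6) = (6*(10/3))*(2 - 6) = 20*(-4) = -80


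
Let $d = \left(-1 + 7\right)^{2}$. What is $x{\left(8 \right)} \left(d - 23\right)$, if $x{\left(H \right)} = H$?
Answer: $104$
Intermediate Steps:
$d = 36$ ($d = 6^{2} = 36$)
$x{\left(8 \right)} \left(d - 23\right) = 8 \left(36 - 23\right) = 8 \cdot 13 = 104$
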